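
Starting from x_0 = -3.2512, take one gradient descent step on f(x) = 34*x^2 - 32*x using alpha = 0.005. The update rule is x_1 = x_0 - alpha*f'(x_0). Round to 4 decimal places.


We compute the gradient at x_0 and apply the update.
f'(x) = 68*x - 32
f'(-3.2512) = 68*-3.2512 - 32 = -253.0816
x_1 = -3.2512 - 0.005*-253.0816 = -1.9858


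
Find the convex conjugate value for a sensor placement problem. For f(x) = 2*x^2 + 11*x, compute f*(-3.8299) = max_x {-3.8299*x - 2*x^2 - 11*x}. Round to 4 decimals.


f*(y) = sup_x {y*x - a*x^2 - b*x} = sup_x {(y-b)*x - a*x^2}
FOC: (y - b) - 2a*x = 0 => x* = (y - b)/(2a)
x* = (-3.8299 - 11)/(2*2) = -3.7075
f*(-3.8299) = (y-b)^2/(4a) = (-3.8299 - 11)^2/(4*2)
= 219.9259/8 = 27.4907


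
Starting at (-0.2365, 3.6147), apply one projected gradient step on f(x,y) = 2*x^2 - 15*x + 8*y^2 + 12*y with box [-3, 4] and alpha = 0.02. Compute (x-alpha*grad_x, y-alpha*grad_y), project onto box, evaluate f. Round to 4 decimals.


Step 1: Compute gradient at (-0.2365, 3.6147).
grad_x = 2*2*-0.2365 - 15 = -15.946
grad_y = 2*8*3.6147 + 12 = 69.8352
Step 2: Gradient step.
x_raw = -0.2365 - 0.02*-15.946 = 0.0824
y_raw = 3.6147 - 0.02*69.8352 = 2.218
Step 3: Project onto [-3, 4].
x_proj = clip(0.0824) = 0.0824
y_proj = clip(2.218) = 2.218
Step 4: Evaluate f.
f(0.0824, 2.218) = 64.7493


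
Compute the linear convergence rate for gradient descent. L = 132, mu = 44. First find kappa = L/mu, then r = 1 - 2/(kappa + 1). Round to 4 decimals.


Step 1: Compute the condition number.
kappa = L/mu = 132/44 = 3.0
Step 2: Compute the convergence rate.
r = 1 - 2/(kappa + 1) = 1 - 2*mu/(L + mu) = (L - mu)/(L + mu) = 88/176 = 0.5


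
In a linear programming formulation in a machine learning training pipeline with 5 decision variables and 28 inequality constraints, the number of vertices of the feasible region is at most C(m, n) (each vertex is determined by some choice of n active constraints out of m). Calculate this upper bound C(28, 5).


Each vertex corresponds to some choice of n active constraints out of m, so the number of vertices is at most C(m, n) = m! / (n!(m-n)!).
m = 28, n = 5
Numerator: 28 * 27 * 26 * 25 * 24
Denominator: 5! = 120
C(28, 5) = 98280


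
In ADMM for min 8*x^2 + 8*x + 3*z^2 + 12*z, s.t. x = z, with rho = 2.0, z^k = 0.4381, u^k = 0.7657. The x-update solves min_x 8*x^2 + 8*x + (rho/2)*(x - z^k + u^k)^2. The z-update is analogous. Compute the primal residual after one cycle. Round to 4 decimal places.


ADMM iteration with rho = 2.0, z^k = 0.4381, u^k = 0.7657
Step 1: x-update.
Minimize 8*x^2 + 8*x + (2.0/2)*(x - 0.4381 + 0.7657)^2
FOC: (2*8 + 2.0)*x = -8 + 2.0*(0.4381 - 0.7657)
x^{k+1} = -0.4808
Step 2: z-update.
Minimize 3*z^2 + 12*z + (2.0/2)*(-0.4808 - z + 0.7657)^2
FOC: (2*3 + 2.0)*z = -12 + 2.0*(-0.4808 + 0.7657)
z^{k+1} = -1.4288
Step 3: u-update.
u^{k+1} = 0.7657 - 0.4808 + 1.4288 = 1.7136
Step 4: Primal residual = |-0.4808 + 1.4288| = 0.9479


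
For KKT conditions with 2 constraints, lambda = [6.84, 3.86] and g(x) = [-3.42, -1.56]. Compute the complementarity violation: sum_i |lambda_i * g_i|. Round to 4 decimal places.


KKT complementary slackness check:
lambda_1 * g_1 = 6.84 * -3.42 = -23.3928
lambda_2 * g_2 = 3.86 * -1.56 = -6.0216
Total violation = 23.3928 + 6.0216 = 29.4144


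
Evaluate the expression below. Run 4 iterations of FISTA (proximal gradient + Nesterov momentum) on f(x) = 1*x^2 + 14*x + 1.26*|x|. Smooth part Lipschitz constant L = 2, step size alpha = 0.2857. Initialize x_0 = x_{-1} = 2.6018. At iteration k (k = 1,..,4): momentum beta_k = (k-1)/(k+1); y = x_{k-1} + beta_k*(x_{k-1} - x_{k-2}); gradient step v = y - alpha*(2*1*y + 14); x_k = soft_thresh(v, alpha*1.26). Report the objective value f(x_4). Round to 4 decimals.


FISTA on f(x) = 1*x^2 + 14*x + 1.26*|x|
L = 2, alpha = 0.2857
Iteration 1: beta = 0.0, y = 2.6018 + 0.0*(2.6018 - 2.6018) = 2.6018
  grad(y) = 19.2036, v = y - alpha*grad = -2.8847
  prox(v) = soft_thresh(-2.8847, 0.36) = -2.5247
Iteration 2: beta = 0.3333, y = -2.5247 + 0.3333*(-2.5247 - 2.6018) = -4.2335
  grad(y) = 5.533, v = y - alpha*grad = -5.8143
  prox(v) = soft_thresh(-5.8143, 0.36) = -5.4543
Iteration 3: beta = 0.5, y = -5.4543 + 0.5*(-5.4543 + 2.5247) = -6.9191
  grad(y) = 0.1618, v = y - alpha*grad = -6.9653
  prox(v) = soft_thresh(-6.9653, 0.36) = -6.6053
Iteration 4: beta = 0.6, y = -6.6053 + 0.6*(-6.6053 + 5.4543) = -7.296
  grad(y) = -0.592, v = y - alpha*grad = -7.1269
  prox(v) = soft_thresh(-7.1269, 0.36) = -6.7669
f(x_4) = 1*(-6.7669)^2 + 14*(-6.7669) + 1.26*|-6.7669| = -40.4194


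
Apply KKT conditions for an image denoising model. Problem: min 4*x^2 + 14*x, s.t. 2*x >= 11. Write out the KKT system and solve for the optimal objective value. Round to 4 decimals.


Step 1: Try lambda = 0 (constraint inactive).
x_unc = -14/(2*4) = -1.75
Check: 2*-1.75 = -3.5 < 11 -- violated!
Step 2: Constraint must be active: 2*x = 11
x* = 11/2 = 5.5
lambda = (2*4*5.5 + 14)/2 = 29.0
Step 3: Compute optimal value.
f(x*) = 4*5.5^2 + 14*5.5 = 198.0


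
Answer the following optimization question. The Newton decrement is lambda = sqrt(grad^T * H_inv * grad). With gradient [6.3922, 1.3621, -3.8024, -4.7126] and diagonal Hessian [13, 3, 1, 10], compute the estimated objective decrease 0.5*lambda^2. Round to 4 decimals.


Step 1: H is diagonal, so H^(-1) * g = [0.4917, 0.454, -3.8024, -0.4713].
Step 2: g^T H^(-1) g = sum_i g_i^2 / H_ii
  = (6.3922)^2/13 + (1.3621)^2/3 + (-3.8024)^2/1 + (-4.7126)^2/10
  = 3.1431 + 0.6184 + 14.4582 + 2.2209 = 20.4406
Step 3: Objective decrease = 0.5 * g^T H^(-1) g = 10.2203


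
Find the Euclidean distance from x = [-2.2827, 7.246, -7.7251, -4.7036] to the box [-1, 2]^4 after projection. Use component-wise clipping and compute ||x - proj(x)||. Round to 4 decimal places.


Project each component onto [-1, 2].
clip(-2.2827) = -1.0, clip(7.246) = 2.0, clip(-7.7251) = -1.0, clip(-4.7036) = -1.0
Projection = [-1.0, 2.0, -1.0, -1.0]
Squared diffs: [1.6453, 27.5205, 45.227, 13.7167]
Distance = sqrt(88.1095) = 9.3867


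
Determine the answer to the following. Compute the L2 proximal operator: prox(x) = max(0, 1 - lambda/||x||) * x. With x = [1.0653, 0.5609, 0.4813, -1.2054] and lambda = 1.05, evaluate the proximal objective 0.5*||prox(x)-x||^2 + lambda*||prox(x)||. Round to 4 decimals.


Step 1: Compute ||x||.
||x|| = 1.7703
Step 2: Compute scaling factor.
scale = max(0, 1 - 1.05/1.7703) = 0.4069
Step 3: prox(x) = [0.4335, 0.2282, 0.1958, -0.4905]
||prox(x)|| = 0.7203
Step 4: Proximal objective.
0.5*||prox-x||^2 = 0.5513
lambda*||prox|| = 0.7563
Total = 1.3076


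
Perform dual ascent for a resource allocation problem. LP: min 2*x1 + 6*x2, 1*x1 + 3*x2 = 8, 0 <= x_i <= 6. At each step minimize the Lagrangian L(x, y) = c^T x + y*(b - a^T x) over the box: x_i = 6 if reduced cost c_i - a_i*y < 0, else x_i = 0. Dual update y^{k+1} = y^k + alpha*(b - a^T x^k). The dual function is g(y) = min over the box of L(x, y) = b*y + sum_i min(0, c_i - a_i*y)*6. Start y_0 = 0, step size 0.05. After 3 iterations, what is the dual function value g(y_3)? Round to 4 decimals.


Dual ascent for LP: min 2*x1 + 6*x2, 1*x1 + 3*x2 = 8, 0 <= x_i <= 6
Step 1: y^k = 0.0, reduced costs: (2.0, 6.0)
  x^k = (0.0, 0.0), subgradient = b - a^T x = 8.0
  y^{k+1} = 0.0 + 0.05*8.0 = 0.4
Step 2: y^k = 0.4, reduced costs: (1.6, 4.8)
  x^k = (0.0, 0.0), subgradient = b - a^T x = 8.0
  y^{k+1} = 0.4 + 0.05*8.0 = 0.8
Step 3: y^k = 0.8, reduced costs: (1.2, 3.6)
  x^k = (0.0, 0.0), subgradient = b - a^T x = 8.0
  y^{k+1} = 0.8 + 0.05*8.0 = 1.2
Dual objective at y_3 = 1.2: reduced costs (0.8, 2.4), box minimizer x = (0.0, 0.0)
g(y_3) = b*y + (c1 - a1*y)*x1 + (c2 - a2*y)*x2 = 8*1.2 + 0.8*0.0 + 2.4*0.0 = 9.6 + 0.0 + 0.0 = 9.6


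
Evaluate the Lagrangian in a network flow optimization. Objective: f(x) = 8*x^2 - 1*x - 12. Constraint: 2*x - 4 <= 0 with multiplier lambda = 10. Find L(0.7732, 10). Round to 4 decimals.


Step 1: Evaluate f(x).
f(0.7732) = 8*0.7732^2 - 1*0.7732 - 12 = -7.9905
Step 2: Evaluate g(x).
g(0.7732) = 2*0.7732 - 4 = -2.4536
Step 3: Compute Lagrangian.
L = -7.9905 + 10*-2.4536 = -32.5265


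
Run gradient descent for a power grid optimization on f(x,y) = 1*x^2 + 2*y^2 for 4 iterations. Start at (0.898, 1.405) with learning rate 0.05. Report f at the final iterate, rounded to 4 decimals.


Gradient descent on f(x,y) = 1*x^2 + 2*y^2.
Starting point: (0.898, 1.405), alpha = 0.05
Step 1: grad_x = 2*1*0.898 = 1.796, grad_y = 2*2*1.405 = 5.62
  x_1 = 0.898 - 0.05*1.796 = 0.8082
  y_1 = 1.405 - 0.05*5.62 = 1.124
Step 2: grad_x = 2*1*0.8082 = 1.6164, grad_y = 2*2*1.124 = 4.496
  x_2 = 0.8082 - 0.05*1.6164 = 0.7274
  y_2 = 1.124 - 0.05*4.496 = 0.8992
Step 3: grad_x = 2*1*0.7274 = 1.4548, grad_y = 2*2*0.8992 = 3.5968
  x_3 = 0.7274 - 0.05*1.4548 = 0.6546
  y_3 = 0.8992 - 0.05*3.5968 = 0.7194
Step 4: grad_x = 2*1*0.6546 = 1.3093, grad_y = 2*2*0.7194 = 2.8774
  x_4 = 0.6546 - 0.05*1.3093 = 0.5892
  y_4 = 0.7194 - 0.05*2.8774 = 0.5755
f(0.5892, 0.5755) = 1*0.5892^2 + 2*0.5755^2 = 1.0095


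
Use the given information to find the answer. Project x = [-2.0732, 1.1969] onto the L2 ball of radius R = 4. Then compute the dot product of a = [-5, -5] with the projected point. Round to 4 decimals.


Step 1: Compute ||x|| (intermediates to 6 decimals).
||x|| = sqrt((-2.0732)^2 + 1.1969^2) = 2.393894
Step 2: Project.
Since ||x|| <= R, proj = x (no scaling needed).
proj(x) = [-2.0732, 1.1969]
Step 3: Dot product.
a^T * proj(x) = -5*(-2.0732) - 5*1.1969 = 4.3815


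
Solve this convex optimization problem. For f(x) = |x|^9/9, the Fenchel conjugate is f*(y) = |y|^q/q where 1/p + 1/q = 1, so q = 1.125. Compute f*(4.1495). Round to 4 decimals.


The conjugate exponent q satisfies 1/p + 1/q = 1.
p = 9, so q = 9/(9 - 1) = 1.125
|y|^q = 4.1495^1.125 = 4.9573
f*(4.1495) = 4.9573 / 1.125 = 4.4065


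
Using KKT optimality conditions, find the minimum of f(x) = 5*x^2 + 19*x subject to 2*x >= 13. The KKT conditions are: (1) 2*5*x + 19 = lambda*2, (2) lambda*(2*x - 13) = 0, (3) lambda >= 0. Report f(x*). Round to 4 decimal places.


Step 1: Try lambda = 0 (constraint inactive).
x_unc = -19/(2*5) = -1.9
Check: 2*-1.9 = -3.8 < 13 -- violated!
Step 2: Constraint must be active: 2*x = 13
x* = 13/2 = 6.5
lambda = (2*5*6.5 + 19)/2 = 42.0
Step 3: Compute optimal value.
f(x*) = 5*6.5^2 + 19*6.5 = 334.75


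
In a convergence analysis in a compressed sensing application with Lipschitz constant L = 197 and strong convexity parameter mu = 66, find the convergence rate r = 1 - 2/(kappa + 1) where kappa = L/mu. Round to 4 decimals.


Step 1: Compute the condition number.
kappa = L/mu = 197/66 = 2.9848
Step 2: Compute the convergence rate.
r = 1 - 2/(kappa + 1) = 1 - 2*mu/(L + mu) = (L - mu)/(L + mu) = 131/263 = 0.4981


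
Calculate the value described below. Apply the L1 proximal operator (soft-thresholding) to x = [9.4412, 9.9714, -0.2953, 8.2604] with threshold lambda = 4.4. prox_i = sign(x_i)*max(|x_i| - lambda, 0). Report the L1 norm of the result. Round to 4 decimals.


Soft-thresholding with lambda = 4.4:
prox(9.4412) = sign(9.4412)*max(|9.4412| - 4.4, 0) = 5.0412
prox(9.9714) = sign(9.9714)*max(|9.9714| - 4.4, 0) = 5.5714
prox(-0.2953) = sign(-0.2953)*max(|-0.2953| - 4.4, 0) = 0.0
prox(8.2604) = sign(8.2604)*max(|8.2604| - 4.4, 0) = 3.8604
prox(x) = [5.0412, 5.5714, 0.0, 3.8604]
||prox(x)||_1 = 5.0412 + 5.5714 + 0.0 + 3.8604 = 14.473


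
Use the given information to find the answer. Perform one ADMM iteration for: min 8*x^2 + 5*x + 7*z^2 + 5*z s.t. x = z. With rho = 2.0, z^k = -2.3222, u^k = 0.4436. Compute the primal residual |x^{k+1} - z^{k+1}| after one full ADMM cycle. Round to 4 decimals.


ADMM iteration with rho = 2.0, z^k = -2.3222, u^k = 0.4436
Step 1: x-update.
Minimize 8*x^2 + 5*x + (2.0/2)*(x + 2.3222 + 0.4436)^2
FOC: (2*8 + 2.0)*x = -5 + 2.0*(-2.3222 - 0.4436)
x^{k+1} = -0.5851
Step 2: z-update.
Minimize 7*z^2 + 5*z + (2.0/2)*(-0.5851 - z + 0.4436)^2
FOC: (2*7 + 2.0)*z = -5 + 2.0*(-0.5851 + 0.4436)
z^{k+1} = -0.3302
Step 3: u-update.
u^{k+1} = 0.4436 - 0.5851 + 0.3302 = 0.1887
Step 4: Primal residual = |-0.5851 + 0.3302| = 0.2549


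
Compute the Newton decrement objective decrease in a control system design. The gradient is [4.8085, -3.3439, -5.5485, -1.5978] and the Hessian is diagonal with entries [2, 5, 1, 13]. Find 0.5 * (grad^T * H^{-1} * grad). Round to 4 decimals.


Step 1: H is diagonal, so H^(-1) * g = [2.4043, -0.6688, -5.5485, -0.1229].
Step 2: g^T H^(-1) g = sum_i g_i^2 / H_ii
  = (4.8085)^2/2 + (-3.3439)^2/5 + (-5.5485)^2/1 + (-1.5978)^2/13
  = 11.5608 + 2.2363 + 30.7859 + 0.1964 = 44.7794
Step 3: Objective decrease = 0.5 * g^T H^(-1) g = 22.3897


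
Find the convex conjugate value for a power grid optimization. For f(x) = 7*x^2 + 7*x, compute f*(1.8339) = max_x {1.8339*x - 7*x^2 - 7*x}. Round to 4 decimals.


f*(y) = sup_x {y*x - a*x^2 - b*x} = sup_x {(y-b)*x - a*x^2}
FOC: (y - b) - 2a*x = 0 => x* = (y - b)/(2a)
x* = (1.8339 - 7)/(2*7) = -0.369
f*(1.8339) = (y-b)^2/(4a) = (1.8339 - 7)^2/(4*7)
= 26.6886/28 = 0.9532


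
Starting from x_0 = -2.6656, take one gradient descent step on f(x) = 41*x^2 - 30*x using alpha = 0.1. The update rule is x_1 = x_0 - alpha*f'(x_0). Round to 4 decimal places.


We compute the gradient at x_0 and apply the update.
f'(x) = 82*x - 30
f'(-2.6656) = 82*-2.6656 - 30 = -248.5792
x_1 = -2.6656 - 0.1*-248.5792 = 22.1923


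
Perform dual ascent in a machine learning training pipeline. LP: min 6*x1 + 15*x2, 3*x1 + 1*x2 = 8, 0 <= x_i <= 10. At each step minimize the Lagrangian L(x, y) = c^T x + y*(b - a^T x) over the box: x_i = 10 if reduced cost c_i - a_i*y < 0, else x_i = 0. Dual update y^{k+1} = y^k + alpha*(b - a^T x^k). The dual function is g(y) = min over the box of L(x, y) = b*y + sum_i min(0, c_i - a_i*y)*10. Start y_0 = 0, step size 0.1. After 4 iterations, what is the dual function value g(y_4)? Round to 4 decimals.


Dual ascent for LP: min 6*x1 + 15*x2, 3*x1 + 1*x2 = 8, 0 <= x_i <= 10
Step 1: y^k = 0.0, reduced costs: (6.0, 15.0)
  x^k = (0.0, 0.0), subgradient = b - a^T x = 8.0
  y^{k+1} = 0.0 + 0.1*8.0 = 0.8
Step 2: y^k = 0.8, reduced costs: (3.6, 14.2)
  x^k = (0.0, 0.0), subgradient = b - a^T x = 8.0
  y^{k+1} = 0.8 + 0.1*8.0 = 1.6
Step 3: y^k = 1.6, reduced costs: (1.2, 13.4)
  x^k = (0.0, 0.0), subgradient = b - a^T x = 8.0
  y^{k+1} = 1.6 + 0.1*8.0 = 2.4
Step 4: y^k = 2.4, reduced costs: (-1.2, 12.6)
  x^k = (10.0, 0.0), subgradient = b - a^T x = -22.0
  y^{k+1} = 2.4 + 0.1*-22.0 = 0.2
Dual objective at y_4 = 0.2: reduced costs (5.4, 14.8), box minimizer x = (0.0, 0.0)
g(y_4) = b*y + (c1 - a1*y)*x1 + (c2 - a2*y)*x2 = 8*0.2 + 5.4*0.0 + 14.8*0.0 = 1.6 + 0.0 + 0.0 = 1.6


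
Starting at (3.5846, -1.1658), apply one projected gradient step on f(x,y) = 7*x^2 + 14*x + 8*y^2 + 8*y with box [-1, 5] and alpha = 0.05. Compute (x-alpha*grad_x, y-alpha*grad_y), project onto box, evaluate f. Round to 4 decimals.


Step 1: Compute gradient at (3.5846, -1.1658).
grad_x = 2*7*3.5846 + 14 = 64.1844
grad_y = 2*8*-1.1658 + 8 = -10.6528
Step 2: Gradient step.
x_raw = 3.5846 - 0.05*64.1844 = 0.3754
y_raw = -1.1658 - 0.05*-10.6528 = -0.6332
Step 3: Project onto [-1, 5].
x_proj = clip(0.3754) = 0.3754
y_proj = clip(-0.6332) = -0.6332
Step 4: Evaluate f.
f(0.3754, -0.6332) = 4.3835


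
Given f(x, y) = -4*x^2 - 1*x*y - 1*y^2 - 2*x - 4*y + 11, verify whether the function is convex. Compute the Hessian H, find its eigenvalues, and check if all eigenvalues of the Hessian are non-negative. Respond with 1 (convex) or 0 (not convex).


The Hessian of f(x,y) = -4*x^2 - 1*x*y - 1*y^2 - 2*x - 4*y + 11 is:
H = [[-8, -1], [-1, -2]]
Trace = -8 - 2 = -10
Determinant = -8*-2 - (-1)^2 = 15
Discriminant = (-10)^2 - 4*15 = 40.0
Eigenvalues: lambda_1 = -8.1623, lambda_2 = -1.8377
The function is not convex.

0


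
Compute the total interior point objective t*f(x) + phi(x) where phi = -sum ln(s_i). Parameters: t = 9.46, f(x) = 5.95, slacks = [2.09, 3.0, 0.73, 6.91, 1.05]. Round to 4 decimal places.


Step 1: Compute log-barrier.
ln values: [0.7372, 1.0986, -0.3147, 1.933, 0.0488]
phi = -(0.7372 + 1.0986 - 0.3147 + 1.933 + 0.0488) = -3.5028
Step 2: Compute augmented objective.
t*f(x) = 9.46*5.95 = 56.287
Total = 56.287 - 3.5028 = 52.7842


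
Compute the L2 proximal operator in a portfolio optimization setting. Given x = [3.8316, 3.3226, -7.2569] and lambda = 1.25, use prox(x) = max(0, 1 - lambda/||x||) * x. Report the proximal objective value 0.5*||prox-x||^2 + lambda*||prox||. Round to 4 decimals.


Step 1: Compute ||x||.
||x|| = 8.8534
Step 2: Compute scaling factor.
scale = max(0, 1 - 1.25/8.8534) = 0.8588
Step 3: prox(x) = [3.2906, 2.8535, -6.2323]
||prox(x)|| = 7.6034
Step 4: Proximal objective.
0.5*||prox-x||^2 = 0.7813
lambda*||prox|| = 9.5043
Total = 10.2856


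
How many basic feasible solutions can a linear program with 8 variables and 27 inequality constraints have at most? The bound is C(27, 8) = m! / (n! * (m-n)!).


Each vertex corresponds to some choice of n active constraints out of m, so the number of vertices is at most C(m, n) = m! / (n!(m-n)!).
m = 27, n = 8
Numerator: 27 * 26 * 25 * 24 * 23 * 22 * 21 * 20
Denominator: 8! = 40320
C(27, 8) = 2220075


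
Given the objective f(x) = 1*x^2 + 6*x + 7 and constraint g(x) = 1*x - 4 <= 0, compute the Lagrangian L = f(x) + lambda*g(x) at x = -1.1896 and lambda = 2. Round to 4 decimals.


Step 1: Evaluate f(x).
f(-1.1896) = 1*(-1.1896)^2 + 6*(-1.1896) + 7 = 1.2775
Step 2: Evaluate g(x).
g(-1.1896) = 1*-1.1896 - 4 = -5.1896
Step 3: Compute Lagrangian.
L = 1.2775 + 2*-5.1896 = -9.1017


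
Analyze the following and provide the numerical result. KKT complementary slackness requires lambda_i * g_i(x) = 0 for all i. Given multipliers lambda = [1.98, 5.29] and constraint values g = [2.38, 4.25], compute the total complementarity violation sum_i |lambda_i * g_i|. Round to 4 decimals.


KKT complementary slackness check:
lambda_1 * g_1 = 1.98 * 2.38 = 4.7124
lambda_2 * g_2 = 5.29 * 4.25 = 22.4825
Total violation = 4.7124 + 22.4825 = 27.1949


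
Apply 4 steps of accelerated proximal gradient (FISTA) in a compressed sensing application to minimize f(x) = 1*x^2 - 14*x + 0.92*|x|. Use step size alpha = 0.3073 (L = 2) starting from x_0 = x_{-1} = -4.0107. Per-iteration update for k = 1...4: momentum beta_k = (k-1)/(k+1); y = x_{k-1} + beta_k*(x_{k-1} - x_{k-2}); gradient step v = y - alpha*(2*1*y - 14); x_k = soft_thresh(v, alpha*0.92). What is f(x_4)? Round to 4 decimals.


FISTA on f(x) = 1*x^2 - 14*x + 0.92*|x|
L = 2, alpha = 0.3073
Iteration 1: beta = 0.0, y = -4.0107 + 0.0*(-4.0107 + 4.0107) = -4.0107
  grad(y) = -22.0214, v = y - alpha*grad = 2.7565
  prox(v) = soft_thresh(2.7565, 0.2827) = 2.4738
Iteration 2: beta = 0.3333, y = 2.4738 + 0.3333*(2.4738 + 4.0107) = 4.6352
  grad(y) = -4.7295, v = y - alpha*grad = 6.0886
  prox(v) = soft_thresh(6.0886, 0.2827) = 5.8059
Iteration 3: beta = 0.5, y = 5.8059 + 0.5*(5.8059 - 2.4738) = 7.472
  grad(y) = 0.944, v = y - alpha*grad = 7.1819
  prox(v) = soft_thresh(7.1819, 0.2827) = 6.8992
Iteration 4: beta = 0.6, y = 6.8992 + 0.6*(6.8992 - 5.8059) = 7.5552
  grad(y) = 1.1103, v = y - alpha*grad = 7.214
  prox(v) = soft_thresh(7.214, 0.2827) = 6.9312
f(x_4) = 1*6.9312^2 - 14*6.9312 + 0.92*|6.9312| = -42.6185


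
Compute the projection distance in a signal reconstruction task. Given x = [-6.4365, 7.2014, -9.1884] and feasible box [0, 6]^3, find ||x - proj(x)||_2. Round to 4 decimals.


Project each component onto [0, 6].
clip(-6.4365) = 0.0, clip(7.2014) = 6.0, clip(-9.1884) = 0.0
Projection = [0.0, 6.0, 0.0]
Squared diffs: [41.4285, 1.4434, 84.4267]
Distance = sqrt(127.2986) = 11.2827


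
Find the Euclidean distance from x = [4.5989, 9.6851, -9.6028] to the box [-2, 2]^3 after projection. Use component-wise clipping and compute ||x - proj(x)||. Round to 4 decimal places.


Project each component onto [-2, 2].
clip(4.5989) = 2.0, clip(9.6851) = 2.0, clip(-9.6028) = -2.0
Projection = [2.0, 2.0, -2.0]
Squared diffs: [6.7543, 59.0608, 57.8026]
Distance = sqrt(123.6177) = 11.1183


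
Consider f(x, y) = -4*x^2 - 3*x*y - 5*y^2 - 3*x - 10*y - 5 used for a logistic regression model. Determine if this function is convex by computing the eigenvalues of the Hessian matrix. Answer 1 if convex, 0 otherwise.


The Hessian of f(x,y) = -4*x^2 - 3*x*y - 5*y^2 - 3*x - 10*y - 5 is:
H = [[-8, -3], [-3, -10]]
Trace = -8 - 10 = -18
Determinant = -8*-10 - (-3)^2 = 71
Discriminant = (-18)^2 - 4*71 = 40.0
Eigenvalues: lambda_1 = -12.1623, lambda_2 = -5.8377
The function is not convex.

0


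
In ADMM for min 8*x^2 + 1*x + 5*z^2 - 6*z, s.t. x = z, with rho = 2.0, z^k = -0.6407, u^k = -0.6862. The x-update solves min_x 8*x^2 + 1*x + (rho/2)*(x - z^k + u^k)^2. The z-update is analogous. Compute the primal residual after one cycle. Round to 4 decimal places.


ADMM iteration with rho = 2.0, z^k = -0.6407, u^k = -0.6862
Step 1: x-update.
Minimize 8*x^2 + 1*x + (2.0/2)*(x + 0.6407 - 0.6862)^2
FOC: (2*8 + 2.0)*x = -1 + 2.0*(-0.6407 + 0.6862)
x^{k+1} = -0.0505
Step 2: z-update.
Minimize 5*z^2 - 6*z + (2.0/2)*(-0.0505 - z - 0.6862)^2
FOC: (2*5 + 2.0)*z = 6 + 2.0*(-0.0505 - 0.6862)
z^{k+1} = 0.3772
Step 3: u-update.
u^{k+1} = -0.6862 - 0.0505 - 0.3772 = -1.1139
Step 4: Primal residual = |-0.0505 - 0.3772| = 0.4277


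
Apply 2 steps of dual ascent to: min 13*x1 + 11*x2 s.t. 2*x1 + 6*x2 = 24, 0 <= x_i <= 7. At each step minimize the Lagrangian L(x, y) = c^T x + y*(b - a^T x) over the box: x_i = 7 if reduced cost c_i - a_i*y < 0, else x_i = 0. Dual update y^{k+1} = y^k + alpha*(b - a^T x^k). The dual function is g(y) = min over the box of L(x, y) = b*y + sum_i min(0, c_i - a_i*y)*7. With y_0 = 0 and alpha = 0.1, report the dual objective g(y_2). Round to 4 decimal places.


Dual ascent for LP: min 13*x1 + 11*x2, 2*x1 + 6*x2 = 24, 0 <= x_i <= 7
Step 1: y^k = 0.0, reduced costs: (13.0, 11.0)
  x^k = (0.0, 0.0), subgradient = b - a^T x = 24.0
  y^{k+1} = 0.0 + 0.1*24.0 = 2.4
Step 2: y^k = 2.4, reduced costs: (8.2, -3.4)
  x^k = (0.0, 7.0), subgradient = b - a^T x = -18.0
  y^{k+1} = 2.4 + 0.1*-18.0 = 0.6
Dual objective at y_2 = 0.6: reduced costs (11.8, 7.4), box minimizer x = (0.0, 0.0)
g(y_2) = b*y + (c1 - a1*y)*x1 + (c2 - a2*y)*x2 = 24*0.6 + 11.8*0.0 + 7.4*0.0 = 14.4 + 0.0 + 0.0 = 14.4


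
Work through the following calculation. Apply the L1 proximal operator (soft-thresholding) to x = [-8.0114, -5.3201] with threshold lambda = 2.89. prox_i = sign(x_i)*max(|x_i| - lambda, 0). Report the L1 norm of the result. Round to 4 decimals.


Soft-thresholding with lambda = 2.89:
prox(-8.0114) = sign(-8.0114)*max(|-8.0114| - 2.89, 0) = -5.1214
prox(-5.3201) = sign(-5.3201)*max(|-5.3201| - 2.89, 0) = -2.4301
prox(x) = [-5.1214, -2.4301]
||prox(x)||_1 = 5.1214 + 2.4301 = 7.5515


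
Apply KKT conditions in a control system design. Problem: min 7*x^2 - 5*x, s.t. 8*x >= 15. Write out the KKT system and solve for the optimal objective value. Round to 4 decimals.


Step 1: Try lambda = 0 (constraint inactive).
x_unc = 5/(2*7) = 0.3571
Check: 8*0.3571 = 2.8568 < 15 -- violated!
Step 2: Constraint must be active: 8*x = 15
x* = 15/8 = 1.875
lambda = (2*7*1.875 - 5)/8 = 2.6563
Step 3: Compute optimal value.
f(x*) = 7*1.875^2 - 5*1.875 = 15.2344


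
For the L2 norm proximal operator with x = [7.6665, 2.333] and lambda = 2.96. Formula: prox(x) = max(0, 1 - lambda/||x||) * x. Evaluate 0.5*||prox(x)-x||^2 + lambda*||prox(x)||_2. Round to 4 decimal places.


Step 1: Compute ||x||.
||x|| = 8.0136
Step 2: Compute scaling factor.
scale = max(0, 1 - 2.96/8.0136) = 0.6306
Step 3: prox(x) = [4.8347, 1.4713]
||prox(x)|| = 5.0536
Step 4: Proximal objective.
0.5*||prox-x||^2 = 4.3808
lambda*||prox|| = 14.9587
Total = 19.3395


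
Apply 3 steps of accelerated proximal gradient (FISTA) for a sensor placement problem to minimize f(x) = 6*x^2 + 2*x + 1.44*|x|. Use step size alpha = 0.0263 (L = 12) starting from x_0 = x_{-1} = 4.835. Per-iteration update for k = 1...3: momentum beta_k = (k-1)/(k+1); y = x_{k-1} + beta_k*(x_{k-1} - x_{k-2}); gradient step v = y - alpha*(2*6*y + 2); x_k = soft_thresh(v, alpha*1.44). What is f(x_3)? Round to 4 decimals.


FISTA on f(x) = 6*x^2 + 2*x + 1.44*|x|
L = 12, alpha = 0.0263
Iteration 1: beta = 0.0, y = 4.835 + 0.0*(4.835 - 4.835) = 4.835
  grad(y) = 60.02, v = y - alpha*grad = 3.2565
  prox(v) = soft_thresh(3.2565, 0.0379) = 3.2186
Iteration 2: beta = 0.3333, y = 3.2186 + 0.3333*(3.2186 - 4.835) = 2.6798
  grad(y) = 34.1576, v = y - alpha*grad = 1.7815
  prox(v) = soft_thresh(1.7815, 0.0379) = 1.7436
Iteration 3: beta = 0.5, y = 1.7436 + 0.5*(1.7436 - 3.2186) = 1.0061
  grad(y) = 14.0729, v = y - alpha*grad = 0.636
  prox(v) = soft_thresh(0.636, 0.0379) = 0.5981
f(x_3) = 6*0.5981^2 + 2*0.5981 + 1.44*|0.5981| = 4.2037


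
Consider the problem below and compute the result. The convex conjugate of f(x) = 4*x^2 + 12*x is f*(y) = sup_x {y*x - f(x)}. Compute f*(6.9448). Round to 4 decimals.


f*(y) = sup_x {y*x - a*x^2 - b*x} = sup_x {(y-b)*x - a*x^2}
FOC: (y - b) - 2a*x = 0 => x* = (y - b)/(2a)
x* = (6.9448 - 12)/(2*4) = -0.6319
f*(6.9448) = (y-b)^2/(4a) = (6.9448 - 12)^2/(4*4)
= 25.555/16 = 1.5972


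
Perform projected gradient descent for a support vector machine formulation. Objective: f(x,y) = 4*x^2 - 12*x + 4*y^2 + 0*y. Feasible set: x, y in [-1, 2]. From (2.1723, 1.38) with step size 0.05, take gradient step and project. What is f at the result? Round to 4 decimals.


Step 1: Compute gradient at (2.1723, 1.38).
grad_x = 2*4*2.1723 - 12 = 5.3784
grad_y = 2*4*1.38 + 0 = 11.04
Step 2: Gradient step.
x_raw = 2.1723 - 0.05*5.3784 = 1.9034
y_raw = 1.38 - 0.05*11.04 = 0.828
Step 3: Project onto [-1, 2].
x_proj = clip(1.9034) = 1.9034
y_proj = clip(0.828) = 0.828
Step 4: Evaluate f.
f(1.9034, 0.828) = -5.6068


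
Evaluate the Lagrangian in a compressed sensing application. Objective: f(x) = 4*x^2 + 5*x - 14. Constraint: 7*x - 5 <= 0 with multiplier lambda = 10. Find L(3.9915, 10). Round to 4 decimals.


Step 1: Evaluate f(x).
f(3.9915) = 4*3.9915^2 + 5*3.9915 - 14 = 69.6858
Step 2: Evaluate g(x).
g(3.9915) = 7*3.9915 - 5 = 22.9405
Step 3: Compute Lagrangian.
L = 69.6858 + 10*22.9405 = 299.0908


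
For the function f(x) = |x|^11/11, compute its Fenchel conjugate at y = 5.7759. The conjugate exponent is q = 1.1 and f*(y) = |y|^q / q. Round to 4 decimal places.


The conjugate exponent q satisfies 1/p + 1/q = 1.
p = 11, so q = 11/(11 - 1) = 1.1
|y|^q = 5.7759^1.1 = 6.8831
f*(5.7759) = 6.8831 / 1.1 = 6.2573


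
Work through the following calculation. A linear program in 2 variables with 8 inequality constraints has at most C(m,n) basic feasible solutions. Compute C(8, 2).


Each vertex corresponds to some choice of n active constraints out of m, so the number of vertices is at most C(m, n) = m! / (n!(m-n)!).
m = 8, n = 2
Numerator: 8 * 7
Denominator: 2! = 2
C(8, 2) = 28


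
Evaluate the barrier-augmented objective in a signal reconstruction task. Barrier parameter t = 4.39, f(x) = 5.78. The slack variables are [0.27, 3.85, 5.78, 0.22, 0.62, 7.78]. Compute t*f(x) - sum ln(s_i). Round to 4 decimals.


Step 1: Compute log-barrier.
ln values: [-1.3093, 1.3481, 1.7544, -1.5141, -0.478, 2.0516]
phi = -(-1.3093 + 1.3481 + 1.7544 - 1.5141 - 0.478 + 2.0516) = -1.8525
Step 2: Compute augmented objective.
t*f(x) = 4.39*5.78 = 25.3742
Total = 25.3742 - 1.8525 = 23.5217


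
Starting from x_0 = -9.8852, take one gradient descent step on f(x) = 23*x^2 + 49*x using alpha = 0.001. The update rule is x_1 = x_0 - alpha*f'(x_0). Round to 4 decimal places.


We compute the gradient at x_0 and apply the update.
f'(x) = 46*x + 49
f'(-9.8852) = 46*-9.8852 + 49 = -405.7192
x_1 = -9.8852 - 0.001*-405.7192 = -9.4795


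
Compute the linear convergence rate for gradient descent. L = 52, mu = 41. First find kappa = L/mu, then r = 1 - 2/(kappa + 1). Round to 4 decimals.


Step 1: Compute the condition number.
kappa = L/mu = 52/41 = 1.2683
Step 2: Compute the convergence rate.
r = 1 - 2/(kappa + 1) = 1 - 2*mu/(L + mu) = (L - mu)/(L + mu) = 11/93 = 0.1183


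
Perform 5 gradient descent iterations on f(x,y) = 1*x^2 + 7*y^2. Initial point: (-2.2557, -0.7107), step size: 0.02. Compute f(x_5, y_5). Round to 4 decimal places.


Gradient descent on f(x,y) = 1*x^2 + 7*y^2.
Starting point: (-2.2557, -0.7107), alpha = 0.02
Step 1: grad_x = 2*1*-2.2557 = -4.5114, grad_y = 2*7*-0.7107 = -9.9498
  x_1 = -2.2557 - 0.02*-4.5114 = -2.1655
  y_1 = -0.7107 - 0.02*-9.9498 = -0.5117
Step 2: grad_x = 2*1*-2.1655 = -4.3309, grad_y = 2*7*-0.5117 = -7.1639
  x_2 = -2.1655 - 0.02*-4.3309 = -2.0789
  y_2 = -0.5117 - 0.02*-7.1639 = -0.3684
Step 3: grad_x = 2*1*-2.0789 = -4.1577, grad_y = 2*7*-0.3684 = -5.158
  x_3 = -2.0789 - 0.02*-4.1577 = -1.9957
  y_3 = -0.3684 - 0.02*-5.158 = -0.2653
Step 4: grad_x = 2*1*-1.9957 = -3.9914, grad_y = 2*7*-0.2653 = -3.7137
  x_4 = -1.9957 - 0.02*-3.9914 = -1.9159
  y_4 = -0.2653 - 0.02*-3.7137 = -0.191
Step 5: grad_x = 2*1*-1.9159 = -3.8317, grad_y = 2*7*-0.191 = -2.6739
  x_5 = -1.9159 - 0.02*-3.8317 = -1.8392
  y_5 = -0.191 - 0.02*-2.6739 = -0.1375
f(-1.8392, -0.1375) = 1*(-1.8392)^2 + 7*(-0.1375)^2 = 3.5152


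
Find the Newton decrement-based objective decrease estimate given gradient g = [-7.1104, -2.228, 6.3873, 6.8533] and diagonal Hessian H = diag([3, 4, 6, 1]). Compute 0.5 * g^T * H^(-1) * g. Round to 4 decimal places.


Step 1: H is diagonal, so H^(-1) * g = [-2.3701, -0.557, 1.0646, 6.8533].
Step 2: g^T H^(-1) g = sum_i g_i^2 / H_ii
  = (-7.1104)^2/3 + (-2.228)^2/4 + (6.3873)^2/6 + (6.8533)^2/1
  = 16.8526 + 1.241 + 6.7996 + 46.9677 = 71.8609
Step 3: Objective decrease = 0.5 * g^T H^(-1) g = 35.9305


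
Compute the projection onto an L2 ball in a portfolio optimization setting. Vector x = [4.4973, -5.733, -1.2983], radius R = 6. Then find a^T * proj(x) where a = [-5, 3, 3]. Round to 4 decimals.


Step 1: Compute ||x|| (intermediates to 6 decimals).
||x|| = sqrt(4.4973^2 + (-5.733)^2 + (-1.2983)^2) = 7.401255
Step 2: Project.
Since ||x|| > R, scale = R/||x|| = 6/7.401255 = 0.810673, proj(x) = scale * x
proj(x) = [3.64584, -4.647588, -1.052497]
Step 3: Dot product.
a^T * proj(x) = -5*3.64584 + 3*(-4.647588) + 3*(-1.052497) = -35.3295


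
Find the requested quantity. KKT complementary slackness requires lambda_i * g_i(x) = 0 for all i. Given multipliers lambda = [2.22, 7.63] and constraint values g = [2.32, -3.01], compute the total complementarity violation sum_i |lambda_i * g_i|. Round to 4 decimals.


KKT complementary slackness check:
lambda_1 * g_1 = 2.22 * 2.32 = 5.1504
lambda_2 * g_2 = 7.63 * -3.01 = -22.9663
Total violation = 5.1504 + 22.9663 = 28.1167


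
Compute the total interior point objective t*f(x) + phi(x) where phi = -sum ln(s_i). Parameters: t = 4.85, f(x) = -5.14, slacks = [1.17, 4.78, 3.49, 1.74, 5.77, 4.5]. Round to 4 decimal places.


Step 1: Compute log-barrier.
ln values: [0.157, 1.5644, 1.2499, 0.5539, 1.7527, 1.5041]
phi = -(0.157 + 1.5644 + 1.2499 + 0.5539 + 1.7527 + 1.5041) = -6.782
Step 2: Compute augmented objective.
t*f(x) = 4.85*-5.14 = -24.929
Total = -24.929 - 6.782 = -31.711


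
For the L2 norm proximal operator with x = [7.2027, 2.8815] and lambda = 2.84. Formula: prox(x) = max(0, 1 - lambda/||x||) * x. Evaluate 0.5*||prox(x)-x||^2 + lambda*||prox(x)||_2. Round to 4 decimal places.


Step 1: Compute ||x||.
||x|| = 7.7577
Step 2: Compute scaling factor.
scale = max(0, 1 - 2.84/7.7577) = 0.6339
Step 3: prox(x) = [4.5659, 1.8266]
||prox(x)|| = 4.9177
Step 4: Proximal objective.
0.5*||prox-x||^2 = 4.0328
lambda*||prox|| = 13.9663
Total = 17.9991


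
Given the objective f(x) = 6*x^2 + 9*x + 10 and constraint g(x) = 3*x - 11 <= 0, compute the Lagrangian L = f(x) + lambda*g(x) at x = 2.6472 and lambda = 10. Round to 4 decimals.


Step 1: Evaluate f(x).
f(2.6472) = 6*2.6472^2 + 9*2.6472 + 10 = 75.8708
Step 2: Evaluate g(x).
g(2.6472) = 3*2.6472 - 11 = -3.0584
Step 3: Compute Lagrangian.
L = 75.8708 + 10*-3.0584 = 45.2868


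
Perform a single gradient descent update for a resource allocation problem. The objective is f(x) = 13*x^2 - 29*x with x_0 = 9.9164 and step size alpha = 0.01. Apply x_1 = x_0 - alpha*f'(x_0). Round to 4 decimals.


We compute the gradient at x_0 and apply the update.
f'(x) = 26*x - 29
f'(9.9164) = 26*9.9164 - 29 = 228.8264
x_1 = 9.9164 - 0.01*228.8264 = 7.6281


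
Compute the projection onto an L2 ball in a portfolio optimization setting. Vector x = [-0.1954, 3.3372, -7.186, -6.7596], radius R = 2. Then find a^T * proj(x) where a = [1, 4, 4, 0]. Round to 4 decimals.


Step 1: Compute ||x|| (intermediates to 6 decimals).
||x|| = sqrt((-0.1954)^2 + 3.3372^2 + (-7.186)^2 + (-6.7596)^2) = 10.416615
Step 2: Project.
Since ||x|| > R, scale = R/||x|| = 2/10.416615 = 0.192001, proj(x) = scale * x
proj(x) = [-0.037517, 0.640746, -1.379719, -1.29785]
Step 3: Dot product.
a^T * proj(x) = 1*(-0.037517) + 4*0.640746 + 4*(-1.379719) + 0*(-1.29785) = -2.9934


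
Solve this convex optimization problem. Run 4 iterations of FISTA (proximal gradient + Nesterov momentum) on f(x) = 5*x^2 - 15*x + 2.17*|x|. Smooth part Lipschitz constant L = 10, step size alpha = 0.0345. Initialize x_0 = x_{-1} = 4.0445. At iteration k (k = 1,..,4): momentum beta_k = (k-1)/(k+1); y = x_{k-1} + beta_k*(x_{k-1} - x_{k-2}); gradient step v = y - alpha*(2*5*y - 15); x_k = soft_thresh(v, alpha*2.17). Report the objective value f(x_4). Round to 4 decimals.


FISTA on f(x) = 5*x^2 - 15*x + 2.17*|x|
L = 10, alpha = 0.0345
Iteration 1: beta = 0.0, y = 4.0445 + 0.0*(4.0445 - 4.0445) = 4.0445
  grad(y) = 25.445, v = y - alpha*grad = 3.1666
  prox(v) = soft_thresh(3.1666, 0.0749) = 3.0918
Iteration 2: beta = 0.3333, y = 3.0918 + 0.3333*(3.0918 - 4.0445) = 2.7742
  grad(y) = 12.7421, v = y - alpha*grad = 2.3346
  prox(v) = soft_thresh(2.3346, 0.0749) = 2.2597
Iteration 3: beta = 0.5, y = 2.2597 + 0.5*(2.2597 - 3.0918) = 1.8437
  grad(y) = 3.4372, v = y - alpha*grad = 1.7251
  prox(v) = soft_thresh(1.7251, 0.0749) = 1.6503
Iteration 4: beta = 0.6, y = 1.6503 + 0.6*(1.6503 - 2.2597) = 1.2846
  grad(y) = -2.1541, v = y - alpha*grad = 1.3589
  prox(v) = soft_thresh(1.3589, 0.0749) = 1.284
f(x_4) = 5*1.284^2 - 15*1.284 + 2.17*|1.284| = -8.2304


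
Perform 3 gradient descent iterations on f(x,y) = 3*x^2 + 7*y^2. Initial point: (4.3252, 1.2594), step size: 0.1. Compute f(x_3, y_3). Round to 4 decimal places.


Gradient descent on f(x,y) = 3*x^2 + 7*y^2.
Starting point: (4.3252, 1.2594), alpha = 0.1
Step 1: grad_x = 2*3*4.3252 = 25.9512, grad_y = 2*7*1.2594 = 17.6316
  x_1 = 4.3252 - 0.1*25.9512 = 1.7301
  y_1 = 1.2594 - 0.1*17.6316 = -0.5038
Step 2: grad_x = 2*3*1.7301 = 10.3805, grad_y = 2*7*-0.5038 = -7.0526
  x_2 = 1.7301 - 0.1*10.3805 = 0.692
  y_2 = -0.5038 - 0.1*-7.0526 = 0.2015
Step 3: grad_x = 2*3*0.692 = 4.1522, grad_y = 2*7*0.2015 = 2.8211
  x_3 = 0.692 - 0.1*4.1522 = 0.2768
  y_3 = 0.2015 - 0.1*2.8211 = -0.0806
f(0.2768, -0.0806) = 3*0.2768^2 + 7*(-0.0806)^2 = 0.2754


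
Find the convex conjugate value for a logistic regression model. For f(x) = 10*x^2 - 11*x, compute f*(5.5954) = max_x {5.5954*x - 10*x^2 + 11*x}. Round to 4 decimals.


f*(y) = sup_x {y*x - a*x^2 - b*x} = sup_x {(y-b)*x - a*x^2}
FOC: (y - b) - 2a*x = 0 => x* = (y - b)/(2a)
x* = (5.5954 + 11)/(2*10) = 0.8298
f*(5.5954) = (y-b)^2/(4a) = (5.5954 + 11)^2/(4*10)
= 275.4073/40 = 6.8852


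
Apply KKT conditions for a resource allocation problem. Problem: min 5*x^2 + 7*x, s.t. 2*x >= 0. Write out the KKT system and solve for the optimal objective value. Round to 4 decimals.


Step 1: Try lambda = 0 (constraint inactive).
x_unc = -7/(2*5) = -0.7
Check: 2*-0.7 = -1.4 < 0 -- violated!
Step 2: Constraint must be active: 2*x = 0
x* = 0/2 = 0.0
lambda = (2*5*0.0 + 7)/2 = 3.5
Step 3: Compute optimal value.
f(x*) = 5*0.0^2 + 7*0.0 = 0.0


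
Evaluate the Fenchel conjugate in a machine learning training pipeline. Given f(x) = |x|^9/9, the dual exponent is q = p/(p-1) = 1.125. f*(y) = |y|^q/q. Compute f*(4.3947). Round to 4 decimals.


The conjugate exponent q satisfies 1/p + 1/q = 1.
p = 9, so q = 9/(9 - 1) = 1.125
|y|^q = 4.3947^1.125 = 5.288
f*(4.3947) = 5.288 / 1.125 = 4.7005


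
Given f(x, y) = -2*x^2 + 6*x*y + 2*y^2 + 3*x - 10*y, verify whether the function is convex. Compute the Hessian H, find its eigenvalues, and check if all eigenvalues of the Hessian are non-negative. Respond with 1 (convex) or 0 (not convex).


The Hessian of f(x,y) = -2*x^2 + 6*x*y + 2*y^2 + 3*x - 10*y is:
H = [[-4, 6], [6, 4]]
Trace = -4 + 4 = 0
Determinant = -4*4 - (6)^2 = -52
Discriminant = (0)^2 - 4*-52 = 208.0
Eigenvalues: lambda_1 = -7.2111, lambda_2 = 7.2111
The function is not convex.

0


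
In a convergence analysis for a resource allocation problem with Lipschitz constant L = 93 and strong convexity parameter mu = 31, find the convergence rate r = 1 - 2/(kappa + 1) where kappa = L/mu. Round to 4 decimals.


Step 1: Compute the condition number.
kappa = L/mu = 93/31 = 3.0
Step 2: Compute the convergence rate.
r = 1 - 2/(kappa + 1) = 1 - 2*mu/(L + mu) = (L - mu)/(L + mu) = 62/124 = 0.5


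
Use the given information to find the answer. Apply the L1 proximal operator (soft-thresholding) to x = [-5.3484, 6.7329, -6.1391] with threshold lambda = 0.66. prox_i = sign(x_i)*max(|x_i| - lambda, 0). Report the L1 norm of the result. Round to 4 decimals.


Soft-thresholding with lambda = 0.66:
prox(-5.3484) = sign(-5.3484)*max(|-5.3484| - 0.66, 0) = -4.6884
prox(6.7329) = sign(6.7329)*max(|6.7329| - 0.66, 0) = 6.0729
prox(-6.1391) = sign(-6.1391)*max(|-6.1391| - 0.66, 0) = -5.4791
prox(x) = [-4.6884, 6.0729, -5.4791]
||prox(x)||_1 = 4.6884 + 6.0729 + 5.4791 = 16.2404


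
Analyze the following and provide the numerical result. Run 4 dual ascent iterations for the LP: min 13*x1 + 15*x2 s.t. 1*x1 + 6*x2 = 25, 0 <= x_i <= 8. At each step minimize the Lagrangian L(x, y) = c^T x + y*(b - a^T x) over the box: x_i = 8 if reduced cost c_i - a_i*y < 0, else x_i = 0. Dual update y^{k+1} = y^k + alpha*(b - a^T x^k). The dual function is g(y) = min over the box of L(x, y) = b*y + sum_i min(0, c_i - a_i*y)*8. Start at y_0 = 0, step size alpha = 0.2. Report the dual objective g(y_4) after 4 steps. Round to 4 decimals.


Dual ascent for LP: min 13*x1 + 15*x2, 1*x1 + 6*x2 = 25, 0 <= x_i <= 8
Step 1: y^k = 0.0, reduced costs: (13.0, 15.0)
  x^k = (0.0, 0.0), subgradient = b - a^T x = 25.0
  y^{k+1} = 0.0 + 0.2*25.0 = 5.0
Step 2: y^k = 5.0, reduced costs: (8.0, -15.0)
  x^k = (0.0, 8.0), subgradient = b - a^T x = -23.0
  y^{k+1} = 5.0 + 0.2*-23.0 = 0.4
Step 3: y^k = 0.4, reduced costs: (12.6, 12.6)
  x^k = (0.0, 0.0), subgradient = b - a^T x = 25.0
  y^{k+1} = 0.4 + 0.2*25.0 = 5.4
Step 4: y^k = 5.4, reduced costs: (7.6, -17.4)
  x^k = (0.0, 8.0), subgradient = b - a^T x = -23.0
  y^{k+1} = 5.4 + 0.2*-23.0 = 0.8
Dual objective at y_4 = 0.8: reduced costs (12.2, 10.2), box minimizer x = (0.0, 0.0)
g(y_4) = b*y + (c1 - a1*y)*x1 + (c2 - a2*y)*x2 = 25*0.8 + 12.2*0.0 + 10.2*0.0 = 20.0 + 0.0 + 0.0 = 20.0


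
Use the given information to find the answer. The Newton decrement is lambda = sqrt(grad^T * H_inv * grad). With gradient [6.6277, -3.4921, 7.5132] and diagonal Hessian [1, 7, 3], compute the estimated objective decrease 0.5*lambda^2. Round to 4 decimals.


Step 1: H is diagonal, so H^(-1) * g = [6.6277, -0.4989, 2.5044].
Step 2: g^T H^(-1) g = sum_i g_i^2 / H_ii
  = (6.6277)^2/1 + (-3.4921)^2/7 + (7.5132)^2/3
  = 43.9264 + 1.7421 + 18.8161 = 64.4846
Step 3: Objective decrease = 0.5 * g^T H^(-1) g = 32.2423


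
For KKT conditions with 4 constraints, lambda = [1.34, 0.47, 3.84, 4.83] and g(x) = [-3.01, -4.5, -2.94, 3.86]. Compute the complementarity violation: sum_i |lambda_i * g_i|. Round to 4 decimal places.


KKT complementary slackness check:
lambda_1 * g_1 = 1.34 * -3.01 = -4.0334
lambda_2 * g_2 = 0.47 * -4.5 = -2.115
lambda_3 * g_3 = 3.84 * -2.94 = -11.2896
lambda_4 * g_4 = 4.83 * 3.86 = 18.6438
Total violation = 4.0334 + 2.115 + 11.2896 + 18.6438 = 36.0818


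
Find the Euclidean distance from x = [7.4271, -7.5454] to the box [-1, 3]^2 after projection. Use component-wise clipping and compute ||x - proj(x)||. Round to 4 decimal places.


Project each component onto [-1, 3].
clip(7.4271) = 3.0, clip(-7.5454) = -1.0
Projection = [3.0, -1.0]
Squared diffs: [19.5992, 42.8423]
Distance = sqrt(62.4415) = 7.902
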